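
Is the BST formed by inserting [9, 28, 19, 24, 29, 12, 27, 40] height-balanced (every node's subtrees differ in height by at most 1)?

Tree (level-order array): [9, None, 28, 19, 29, 12, 24, None, 40, None, None, None, 27]
Definition: a tree is height-balanced if, at every node, |h(left) - h(right)| <= 1 (empty subtree has height -1).
Bottom-up per-node check:
  node 12: h_left=-1, h_right=-1, diff=0 [OK], height=0
  node 27: h_left=-1, h_right=-1, diff=0 [OK], height=0
  node 24: h_left=-1, h_right=0, diff=1 [OK], height=1
  node 19: h_left=0, h_right=1, diff=1 [OK], height=2
  node 40: h_left=-1, h_right=-1, diff=0 [OK], height=0
  node 29: h_left=-1, h_right=0, diff=1 [OK], height=1
  node 28: h_left=2, h_right=1, diff=1 [OK], height=3
  node 9: h_left=-1, h_right=3, diff=4 [FAIL (|-1-3|=4 > 1)], height=4
Node 9 violates the condition: |-1 - 3| = 4 > 1.
Result: Not balanced


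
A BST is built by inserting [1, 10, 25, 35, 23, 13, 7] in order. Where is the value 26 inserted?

Starting tree (level order): [1, None, 10, 7, 25, None, None, 23, 35, 13]
Insertion path: 1 -> 10 -> 25 -> 35
Result: insert 26 as left child of 35
Final tree (level order): [1, None, 10, 7, 25, None, None, 23, 35, 13, None, 26]


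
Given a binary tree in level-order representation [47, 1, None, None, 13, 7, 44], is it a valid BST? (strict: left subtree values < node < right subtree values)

Level-order array: [47, 1, None, None, 13, 7, 44]
Validate using subtree bounds (lo, hi): at each node, require lo < value < hi,
then recurse left with hi=value and right with lo=value.
Preorder trace (stopping at first violation):
  at node 47 with bounds (-inf, +inf): OK
  at node 1 with bounds (-inf, 47): OK
  at node 13 with bounds (1, 47): OK
  at node 7 with bounds (1, 13): OK
  at node 44 with bounds (13, 47): OK
No violation found at any node.
Result: Valid BST


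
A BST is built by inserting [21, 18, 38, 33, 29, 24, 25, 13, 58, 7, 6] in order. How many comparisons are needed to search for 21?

Search path for 21: 21
Found: True
Comparisons: 1


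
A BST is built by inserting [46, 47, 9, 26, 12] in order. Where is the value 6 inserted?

Starting tree (level order): [46, 9, 47, None, 26, None, None, 12]
Insertion path: 46 -> 9
Result: insert 6 as left child of 9
Final tree (level order): [46, 9, 47, 6, 26, None, None, None, None, 12]


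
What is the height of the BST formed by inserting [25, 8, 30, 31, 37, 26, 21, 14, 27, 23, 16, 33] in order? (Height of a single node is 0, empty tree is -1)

Insertion order: [25, 8, 30, 31, 37, 26, 21, 14, 27, 23, 16, 33]
Tree (level-order array): [25, 8, 30, None, 21, 26, 31, 14, 23, None, 27, None, 37, None, 16, None, None, None, None, 33]
Compute height bottom-up (empty subtree = -1):
  height(16) = 1 + max(-1, -1) = 0
  height(14) = 1 + max(-1, 0) = 1
  height(23) = 1 + max(-1, -1) = 0
  height(21) = 1 + max(1, 0) = 2
  height(8) = 1 + max(-1, 2) = 3
  height(27) = 1 + max(-1, -1) = 0
  height(26) = 1 + max(-1, 0) = 1
  height(33) = 1 + max(-1, -1) = 0
  height(37) = 1 + max(0, -1) = 1
  height(31) = 1 + max(-1, 1) = 2
  height(30) = 1 + max(1, 2) = 3
  height(25) = 1 + max(3, 3) = 4
Height = 4


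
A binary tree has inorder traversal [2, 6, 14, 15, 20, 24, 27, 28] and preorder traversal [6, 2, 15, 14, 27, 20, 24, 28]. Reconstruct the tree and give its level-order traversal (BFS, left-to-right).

Inorder:  [2, 6, 14, 15, 20, 24, 27, 28]
Preorder: [6, 2, 15, 14, 27, 20, 24, 28]
Algorithm: preorder visits root first, so consume preorder in order;
for each root, split the current inorder slice at that value into
left-subtree inorder and right-subtree inorder, then recurse.
Recursive splits:
  root=6; inorder splits into left=[2], right=[14, 15, 20, 24, 27, 28]
  root=2; inorder splits into left=[], right=[]
  root=15; inorder splits into left=[14], right=[20, 24, 27, 28]
  root=14; inorder splits into left=[], right=[]
  root=27; inorder splits into left=[20, 24], right=[28]
  root=20; inorder splits into left=[], right=[24]
  root=24; inorder splits into left=[], right=[]
  root=28; inorder splits into left=[], right=[]
Reconstructed level-order: [6, 2, 15, 14, 27, 20, 28, 24]


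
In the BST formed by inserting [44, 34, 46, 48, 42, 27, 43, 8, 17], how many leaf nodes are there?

Tree built from: [44, 34, 46, 48, 42, 27, 43, 8, 17]
Tree (level-order array): [44, 34, 46, 27, 42, None, 48, 8, None, None, 43, None, None, None, 17]
Rule: A leaf has 0 children.
Per-node child counts:
  node 44: 2 child(ren)
  node 34: 2 child(ren)
  node 27: 1 child(ren)
  node 8: 1 child(ren)
  node 17: 0 child(ren)
  node 42: 1 child(ren)
  node 43: 0 child(ren)
  node 46: 1 child(ren)
  node 48: 0 child(ren)
Matching nodes: [17, 43, 48]
Count of leaf nodes: 3


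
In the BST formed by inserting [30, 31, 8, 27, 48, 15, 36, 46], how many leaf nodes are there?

Tree built from: [30, 31, 8, 27, 48, 15, 36, 46]
Tree (level-order array): [30, 8, 31, None, 27, None, 48, 15, None, 36, None, None, None, None, 46]
Rule: A leaf has 0 children.
Per-node child counts:
  node 30: 2 child(ren)
  node 8: 1 child(ren)
  node 27: 1 child(ren)
  node 15: 0 child(ren)
  node 31: 1 child(ren)
  node 48: 1 child(ren)
  node 36: 1 child(ren)
  node 46: 0 child(ren)
Matching nodes: [15, 46]
Count of leaf nodes: 2


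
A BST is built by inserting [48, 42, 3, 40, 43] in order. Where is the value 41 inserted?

Starting tree (level order): [48, 42, None, 3, 43, None, 40]
Insertion path: 48 -> 42 -> 3 -> 40
Result: insert 41 as right child of 40
Final tree (level order): [48, 42, None, 3, 43, None, 40, None, None, None, 41]


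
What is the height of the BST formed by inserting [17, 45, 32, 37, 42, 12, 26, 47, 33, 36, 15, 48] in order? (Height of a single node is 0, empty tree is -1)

Insertion order: [17, 45, 32, 37, 42, 12, 26, 47, 33, 36, 15, 48]
Tree (level-order array): [17, 12, 45, None, 15, 32, 47, None, None, 26, 37, None, 48, None, None, 33, 42, None, None, None, 36]
Compute height bottom-up (empty subtree = -1):
  height(15) = 1 + max(-1, -1) = 0
  height(12) = 1 + max(-1, 0) = 1
  height(26) = 1 + max(-1, -1) = 0
  height(36) = 1 + max(-1, -1) = 0
  height(33) = 1 + max(-1, 0) = 1
  height(42) = 1 + max(-1, -1) = 0
  height(37) = 1 + max(1, 0) = 2
  height(32) = 1 + max(0, 2) = 3
  height(48) = 1 + max(-1, -1) = 0
  height(47) = 1 + max(-1, 0) = 1
  height(45) = 1 + max(3, 1) = 4
  height(17) = 1 + max(1, 4) = 5
Height = 5


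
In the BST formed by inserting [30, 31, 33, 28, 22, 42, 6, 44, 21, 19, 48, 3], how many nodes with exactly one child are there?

Tree built from: [30, 31, 33, 28, 22, 42, 6, 44, 21, 19, 48, 3]
Tree (level-order array): [30, 28, 31, 22, None, None, 33, 6, None, None, 42, 3, 21, None, 44, None, None, 19, None, None, 48]
Rule: These are nodes with exactly 1 non-null child.
Per-node child counts:
  node 30: 2 child(ren)
  node 28: 1 child(ren)
  node 22: 1 child(ren)
  node 6: 2 child(ren)
  node 3: 0 child(ren)
  node 21: 1 child(ren)
  node 19: 0 child(ren)
  node 31: 1 child(ren)
  node 33: 1 child(ren)
  node 42: 1 child(ren)
  node 44: 1 child(ren)
  node 48: 0 child(ren)
Matching nodes: [28, 22, 21, 31, 33, 42, 44]
Count of nodes with exactly one child: 7


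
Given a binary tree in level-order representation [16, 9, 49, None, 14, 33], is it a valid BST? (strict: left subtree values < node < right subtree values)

Level-order array: [16, 9, 49, None, 14, 33]
Validate using subtree bounds (lo, hi): at each node, require lo < value < hi,
then recurse left with hi=value and right with lo=value.
Preorder trace (stopping at first violation):
  at node 16 with bounds (-inf, +inf): OK
  at node 9 with bounds (-inf, 16): OK
  at node 14 with bounds (9, 16): OK
  at node 49 with bounds (16, +inf): OK
  at node 33 with bounds (16, 49): OK
No violation found at any node.
Result: Valid BST


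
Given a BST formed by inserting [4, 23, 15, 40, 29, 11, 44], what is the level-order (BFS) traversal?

Tree insertion order: [4, 23, 15, 40, 29, 11, 44]
Tree (level-order array): [4, None, 23, 15, 40, 11, None, 29, 44]
BFS from the root, enqueuing left then right child of each popped node:
  queue [4] -> pop 4, enqueue [23], visited so far: [4]
  queue [23] -> pop 23, enqueue [15, 40], visited so far: [4, 23]
  queue [15, 40] -> pop 15, enqueue [11], visited so far: [4, 23, 15]
  queue [40, 11] -> pop 40, enqueue [29, 44], visited so far: [4, 23, 15, 40]
  queue [11, 29, 44] -> pop 11, enqueue [none], visited so far: [4, 23, 15, 40, 11]
  queue [29, 44] -> pop 29, enqueue [none], visited so far: [4, 23, 15, 40, 11, 29]
  queue [44] -> pop 44, enqueue [none], visited so far: [4, 23, 15, 40, 11, 29, 44]
Result: [4, 23, 15, 40, 11, 29, 44]


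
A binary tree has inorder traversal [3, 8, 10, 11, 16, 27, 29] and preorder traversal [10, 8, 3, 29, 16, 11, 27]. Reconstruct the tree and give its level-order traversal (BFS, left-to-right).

Inorder:  [3, 8, 10, 11, 16, 27, 29]
Preorder: [10, 8, 3, 29, 16, 11, 27]
Algorithm: preorder visits root first, so consume preorder in order;
for each root, split the current inorder slice at that value into
left-subtree inorder and right-subtree inorder, then recurse.
Recursive splits:
  root=10; inorder splits into left=[3, 8], right=[11, 16, 27, 29]
  root=8; inorder splits into left=[3], right=[]
  root=3; inorder splits into left=[], right=[]
  root=29; inorder splits into left=[11, 16, 27], right=[]
  root=16; inorder splits into left=[11], right=[27]
  root=11; inorder splits into left=[], right=[]
  root=27; inorder splits into left=[], right=[]
Reconstructed level-order: [10, 8, 29, 3, 16, 11, 27]


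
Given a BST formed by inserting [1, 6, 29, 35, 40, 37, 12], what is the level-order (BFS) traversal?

Tree insertion order: [1, 6, 29, 35, 40, 37, 12]
Tree (level-order array): [1, None, 6, None, 29, 12, 35, None, None, None, 40, 37]
BFS from the root, enqueuing left then right child of each popped node:
  queue [1] -> pop 1, enqueue [6], visited so far: [1]
  queue [6] -> pop 6, enqueue [29], visited so far: [1, 6]
  queue [29] -> pop 29, enqueue [12, 35], visited so far: [1, 6, 29]
  queue [12, 35] -> pop 12, enqueue [none], visited so far: [1, 6, 29, 12]
  queue [35] -> pop 35, enqueue [40], visited so far: [1, 6, 29, 12, 35]
  queue [40] -> pop 40, enqueue [37], visited so far: [1, 6, 29, 12, 35, 40]
  queue [37] -> pop 37, enqueue [none], visited so far: [1, 6, 29, 12, 35, 40, 37]
Result: [1, 6, 29, 12, 35, 40, 37]


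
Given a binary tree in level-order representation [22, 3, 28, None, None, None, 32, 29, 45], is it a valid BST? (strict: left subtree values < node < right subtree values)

Level-order array: [22, 3, 28, None, None, None, 32, 29, 45]
Validate using subtree bounds (lo, hi): at each node, require lo < value < hi,
then recurse left with hi=value and right with lo=value.
Preorder trace (stopping at first violation):
  at node 22 with bounds (-inf, +inf): OK
  at node 3 with bounds (-inf, 22): OK
  at node 28 with bounds (22, +inf): OK
  at node 32 with bounds (28, +inf): OK
  at node 29 with bounds (28, 32): OK
  at node 45 with bounds (32, +inf): OK
No violation found at any node.
Result: Valid BST


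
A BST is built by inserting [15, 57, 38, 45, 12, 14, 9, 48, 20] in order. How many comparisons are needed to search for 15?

Search path for 15: 15
Found: True
Comparisons: 1


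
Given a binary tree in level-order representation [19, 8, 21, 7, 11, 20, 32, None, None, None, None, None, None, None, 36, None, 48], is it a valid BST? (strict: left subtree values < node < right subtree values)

Level-order array: [19, 8, 21, 7, 11, 20, 32, None, None, None, None, None, None, None, 36, None, 48]
Validate using subtree bounds (lo, hi): at each node, require lo < value < hi,
then recurse left with hi=value and right with lo=value.
Preorder trace (stopping at first violation):
  at node 19 with bounds (-inf, +inf): OK
  at node 8 with bounds (-inf, 19): OK
  at node 7 with bounds (-inf, 8): OK
  at node 11 with bounds (8, 19): OK
  at node 21 with bounds (19, +inf): OK
  at node 20 with bounds (19, 21): OK
  at node 32 with bounds (21, +inf): OK
  at node 36 with bounds (32, +inf): OK
  at node 48 with bounds (36, +inf): OK
No violation found at any node.
Result: Valid BST


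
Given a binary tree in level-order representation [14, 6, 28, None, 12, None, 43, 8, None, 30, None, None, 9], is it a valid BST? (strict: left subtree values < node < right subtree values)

Level-order array: [14, 6, 28, None, 12, None, 43, 8, None, 30, None, None, 9]
Validate using subtree bounds (lo, hi): at each node, require lo < value < hi,
then recurse left with hi=value and right with lo=value.
Preorder trace (stopping at first violation):
  at node 14 with bounds (-inf, +inf): OK
  at node 6 with bounds (-inf, 14): OK
  at node 12 with bounds (6, 14): OK
  at node 8 with bounds (6, 12): OK
  at node 9 with bounds (8, 12): OK
  at node 28 with bounds (14, +inf): OK
  at node 43 with bounds (28, +inf): OK
  at node 30 with bounds (28, 43): OK
No violation found at any node.
Result: Valid BST


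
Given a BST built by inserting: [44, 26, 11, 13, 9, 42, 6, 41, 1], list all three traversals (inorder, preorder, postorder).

Tree insertion order: [44, 26, 11, 13, 9, 42, 6, 41, 1]
Tree (level-order array): [44, 26, None, 11, 42, 9, 13, 41, None, 6, None, None, None, None, None, 1]
Inorder (L, root, R): [1, 6, 9, 11, 13, 26, 41, 42, 44]
Preorder (root, L, R): [44, 26, 11, 9, 6, 1, 13, 42, 41]
Postorder (L, R, root): [1, 6, 9, 13, 11, 41, 42, 26, 44]


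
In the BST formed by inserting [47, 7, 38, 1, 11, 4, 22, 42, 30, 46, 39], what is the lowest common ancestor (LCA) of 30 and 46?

Tree insertion order: [47, 7, 38, 1, 11, 4, 22, 42, 30, 46, 39]
Tree (level-order array): [47, 7, None, 1, 38, None, 4, 11, 42, None, None, None, 22, 39, 46, None, 30]
In a BST, the LCA of p=30, q=46 is the first node v on the
root-to-leaf path with p <= v <= q (go left if both < v, right if both > v).
Walk from root:
  at 47: both 30 and 46 < 47, go left
  at 7: both 30 and 46 > 7, go right
  at 38: 30 <= 38 <= 46, this is the LCA
LCA = 38


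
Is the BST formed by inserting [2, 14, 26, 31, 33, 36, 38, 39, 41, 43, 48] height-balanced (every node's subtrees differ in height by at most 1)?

Tree (level-order array): [2, None, 14, None, 26, None, 31, None, 33, None, 36, None, 38, None, 39, None, 41, None, 43, None, 48]
Definition: a tree is height-balanced if, at every node, |h(left) - h(right)| <= 1 (empty subtree has height -1).
Bottom-up per-node check:
  node 48: h_left=-1, h_right=-1, diff=0 [OK], height=0
  node 43: h_left=-1, h_right=0, diff=1 [OK], height=1
  node 41: h_left=-1, h_right=1, diff=2 [FAIL (|-1-1|=2 > 1)], height=2
  node 39: h_left=-1, h_right=2, diff=3 [FAIL (|-1-2|=3 > 1)], height=3
  node 38: h_left=-1, h_right=3, diff=4 [FAIL (|-1-3|=4 > 1)], height=4
  node 36: h_left=-1, h_right=4, diff=5 [FAIL (|-1-4|=5 > 1)], height=5
  node 33: h_left=-1, h_right=5, diff=6 [FAIL (|-1-5|=6 > 1)], height=6
  node 31: h_left=-1, h_right=6, diff=7 [FAIL (|-1-6|=7 > 1)], height=7
  node 26: h_left=-1, h_right=7, diff=8 [FAIL (|-1-7|=8 > 1)], height=8
  node 14: h_left=-1, h_right=8, diff=9 [FAIL (|-1-8|=9 > 1)], height=9
  node 2: h_left=-1, h_right=9, diff=10 [FAIL (|-1-9|=10 > 1)], height=10
Node 41 violates the condition: |-1 - 1| = 2 > 1.
Result: Not balanced


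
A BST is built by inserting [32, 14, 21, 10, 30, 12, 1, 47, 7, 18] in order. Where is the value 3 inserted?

Starting tree (level order): [32, 14, 47, 10, 21, None, None, 1, 12, 18, 30, None, 7]
Insertion path: 32 -> 14 -> 10 -> 1 -> 7
Result: insert 3 as left child of 7
Final tree (level order): [32, 14, 47, 10, 21, None, None, 1, 12, 18, 30, None, 7, None, None, None, None, None, None, 3]


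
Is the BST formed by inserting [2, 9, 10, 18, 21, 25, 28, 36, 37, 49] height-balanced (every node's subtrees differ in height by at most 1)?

Tree (level-order array): [2, None, 9, None, 10, None, 18, None, 21, None, 25, None, 28, None, 36, None, 37, None, 49]
Definition: a tree is height-balanced if, at every node, |h(left) - h(right)| <= 1 (empty subtree has height -1).
Bottom-up per-node check:
  node 49: h_left=-1, h_right=-1, diff=0 [OK], height=0
  node 37: h_left=-1, h_right=0, diff=1 [OK], height=1
  node 36: h_left=-1, h_right=1, diff=2 [FAIL (|-1-1|=2 > 1)], height=2
  node 28: h_left=-1, h_right=2, diff=3 [FAIL (|-1-2|=3 > 1)], height=3
  node 25: h_left=-1, h_right=3, diff=4 [FAIL (|-1-3|=4 > 1)], height=4
  node 21: h_left=-1, h_right=4, diff=5 [FAIL (|-1-4|=5 > 1)], height=5
  node 18: h_left=-1, h_right=5, diff=6 [FAIL (|-1-5|=6 > 1)], height=6
  node 10: h_left=-1, h_right=6, diff=7 [FAIL (|-1-6|=7 > 1)], height=7
  node 9: h_left=-1, h_right=7, diff=8 [FAIL (|-1-7|=8 > 1)], height=8
  node 2: h_left=-1, h_right=8, diff=9 [FAIL (|-1-8|=9 > 1)], height=9
Node 36 violates the condition: |-1 - 1| = 2 > 1.
Result: Not balanced


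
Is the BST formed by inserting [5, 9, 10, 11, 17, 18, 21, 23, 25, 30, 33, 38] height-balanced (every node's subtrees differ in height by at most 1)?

Tree (level-order array): [5, None, 9, None, 10, None, 11, None, 17, None, 18, None, 21, None, 23, None, 25, None, 30, None, 33, None, 38]
Definition: a tree is height-balanced if, at every node, |h(left) - h(right)| <= 1 (empty subtree has height -1).
Bottom-up per-node check:
  node 38: h_left=-1, h_right=-1, diff=0 [OK], height=0
  node 33: h_left=-1, h_right=0, diff=1 [OK], height=1
  node 30: h_left=-1, h_right=1, diff=2 [FAIL (|-1-1|=2 > 1)], height=2
  node 25: h_left=-1, h_right=2, diff=3 [FAIL (|-1-2|=3 > 1)], height=3
  node 23: h_left=-1, h_right=3, diff=4 [FAIL (|-1-3|=4 > 1)], height=4
  node 21: h_left=-1, h_right=4, diff=5 [FAIL (|-1-4|=5 > 1)], height=5
  node 18: h_left=-1, h_right=5, diff=6 [FAIL (|-1-5|=6 > 1)], height=6
  node 17: h_left=-1, h_right=6, diff=7 [FAIL (|-1-6|=7 > 1)], height=7
  node 11: h_left=-1, h_right=7, diff=8 [FAIL (|-1-7|=8 > 1)], height=8
  node 10: h_left=-1, h_right=8, diff=9 [FAIL (|-1-8|=9 > 1)], height=9
  node 9: h_left=-1, h_right=9, diff=10 [FAIL (|-1-9|=10 > 1)], height=10
  node 5: h_left=-1, h_right=10, diff=11 [FAIL (|-1-10|=11 > 1)], height=11
Node 30 violates the condition: |-1 - 1| = 2 > 1.
Result: Not balanced


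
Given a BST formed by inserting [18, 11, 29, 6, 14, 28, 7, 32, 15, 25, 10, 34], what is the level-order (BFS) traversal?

Tree insertion order: [18, 11, 29, 6, 14, 28, 7, 32, 15, 25, 10, 34]
Tree (level-order array): [18, 11, 29, 6, 14, 28, 32, None, 7, None, 15, 25, None, None, 34, None, 10]
BFS from the root, enqueuing left then right child of each popped node:
  queue [18] -> pop 18, enqueue [11, 29], visited so far: [18]
  queue [11, 29] -> pop 11, enqueue [6, 14], visited so far: [18, 11]
  queue [29, 6, 14] -> pop 29, enqueue [28, 32], visited so far: [18, 11, 29]
  queue [6, 14, 28, 32] -> pop 6, enqueue [7], visited so far: [18, 11, 29, 6]
  queue [14, 28, 32, 7] -> pop 14, enqueue [15], visited so far: [18, 11, 29, 6, 14]
  queue [28, 32, 7, 15] -> pop 28, enqueue [25], visited so far: [18, 11, 29, 6, 14, 28]
  queue [32, 7, 15, 25] -> pop 32, enqueue [34], visited so far: [18, 11, 29, 6, 14, 28, 32]
  queue [7, 15, 25, 34] -> pop 7, enqueue [10], visited so far: [18, 11, 29, 6, 14, 28, 32, 7]
  queue [15, 25, 34, 10] -> pop 15, enqueue [none], visited so far: [18, 11, 29, 6, 14, 28, 32, 7, 15]
  queue [25, 34, 10] -> pop 25, enqueue [none], visited so far: [18, 11, 29, 6, 14, 28, 32, 7, 15, 25]
  queue [34, 10] -> pop 34, enqueue [none], visited so far: [18, 11, 29, 6, 14, 28, 32, 7, 15, 25, 34]
  queue [10] -> pop 10, enqueue [none], visited so far: [18, 11, 29, 6, 14, 28, 32, 7, 15, 25, 34, 10]
Result: [18, 11, 29, 6, 14, 28, 32, 7, 15, 25, 34, 10]


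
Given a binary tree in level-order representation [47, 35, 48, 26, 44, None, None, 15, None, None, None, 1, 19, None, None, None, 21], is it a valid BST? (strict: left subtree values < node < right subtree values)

Level-order array: [47, 35, 48, 26, 44, None, None, 15, None, None, None, 1, 19, None, None, None, 21]
Validate using subtree bounds (lo, hi): at each node, require lo < value < hi,
then recurse left with hi=value and right with lo=value.
Preorder trace (stopping at first violation):
  at node 47 with bounds (-inf, +inf): OK
  at node 35 with bounds (-inf, 47): OK
  at node 26 with bounds (-inf, 35): OK
  at node 15 with bounds (-inf, 26): OK
  at node 1 with bounds (-inf, 15): OK
  at node 19 with bounds (15, 26): OK
  at node 21 with bounds (19, 26): OK
  at node 44 with bounds (35, 47): OK
  at node 48 with bounds (47, +inf): OK
No violation found at any node.
Result: Valid BST


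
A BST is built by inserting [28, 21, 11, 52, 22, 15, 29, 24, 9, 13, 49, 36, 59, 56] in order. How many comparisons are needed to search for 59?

Search path for 59: 28 -> 52 -> 59
Found: True
Comparisons: 3


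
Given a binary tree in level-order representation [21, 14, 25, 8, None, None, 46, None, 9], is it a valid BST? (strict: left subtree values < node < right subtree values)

Level-order array: [21, 14, 25, 8, None, None, 46, None, 9]
Validate using subtree bounds (lo, hi): at each node, require lo < value < hi,
then recurse left with hi=value and right with lo=value.
Preorder trace (stopping at first violation):
  at node 21 with bounds (-inf, +inf): OK
  at node 14 with bounds (-inf, 21): OK
  at node 8 with bounds (-inf, 14): OK
  at node 9 with bounds (8, 14): OK
  at node 25 with bounds (21, +inf): OK
  at node 46 with bounds (25, +inf): OK
No violation found at any node.
Result: Valid BST


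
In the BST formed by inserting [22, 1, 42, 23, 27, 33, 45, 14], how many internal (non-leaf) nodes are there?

Tree built from: [22, 1, 42, 23, 27, 33, 45, 14]
Tree (level-order array): [22, 1, 42, None, 14, 23, 45, None, None, None, 27, None, None, None, 33]
Rule: An internal node has at least one child.
Per-node child counts:
  node 22: 2 child(ren)
  node 1: 1 child(ren)
  node 14: 0 child(ren)
  node 42: 2 child(ren)
  node 23: 1 child(ren)
  node 27: 1 child(ren)
  node 33: 0 child(ren)
  node 45: 0 child(ren)
Matching nodes: [22, 1, 42, 23, 27]
Count of internal (non-leaf) nodes: 5


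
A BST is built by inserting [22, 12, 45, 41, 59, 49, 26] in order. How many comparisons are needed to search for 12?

Search path for 12: 22 -> 12
Found: True
Comparisons: 2


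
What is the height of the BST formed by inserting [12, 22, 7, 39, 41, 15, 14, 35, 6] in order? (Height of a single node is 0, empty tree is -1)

Insertion order: [12, 22, 7, 39, 41, 15, 14, 35, 6]
Tree (level-order array): [12, 7, 22, 6, None, 15, 39, None, None, 14, None, 35, 41]
Compute height bottom-up (empty subtree = -1):
  height(6) = 1 + max(-1, -1) = 0
  height(7) = 1 + max(0, -1) = 1
  height(14) = 1 + max(-1, -1) = 0
  height(15) = 1 + max(0, -1) = 1
  height(35) = 1 + max(-1, -1) = 0
  height(41) = 1 + max(-1, -1) = 0
  height(39) = 1 + max(0, 0) = 1
  height(22) = 1 + max(1, 1) = 2
  height(12) = 1 + max(1, 2) = 3
Height = 3


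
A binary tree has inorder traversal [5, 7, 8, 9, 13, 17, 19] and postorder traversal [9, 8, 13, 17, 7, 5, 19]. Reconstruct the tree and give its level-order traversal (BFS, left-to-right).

Inorder:   [5, 7, 8, 9, 13, 17, 19]
Postorder: [9, 8, 13, 17, 7, 5, 19]
Algorithm: postorder visits root last, so walk postorder right-to-left;
each value is the root of the current inorder slice — split it at that
value, recurse on the right subtree first, then the left.
Recursive splits:
  root=19; inorder splits into left=[5, 7, 8, 9, 13, 17], right=[]
  root=5; inorder splits into left=[], right=[7, 8, 9, 13, 17]
  root=7; inorder splits into left=[], right=[8, 9, 13, 17]
  root=17; inorder splits into left=[8, 9, 13], right=[]
  root=13; inorder splits into left=[8, 9], right=[]
  root=8; inorder splits into left=[], right=[9]
  root=9; inorder splits into left=[], right=[]
Reconstructed level-order: [19, 5, 7, 17, 13, 8, 9]


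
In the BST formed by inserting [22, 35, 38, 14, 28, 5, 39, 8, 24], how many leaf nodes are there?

Tree built from: [22, 35, 38, 14, 28, 5, 39, 8, 24]
Tree (level-order array): [22, 14, 35, 5, None, 28, 38, None, 8, 24, None, None, 39]
Rule: A leaf has 0 children.
Per-node child counts:
  node 22: 2 child(ren)
  node 14: 1 child(ren)
  node 5: 1 child(ren)
  node 8: 0 child(ren)
  node 35: 2 child(ren)
  node 28: 1 child(ren)
  node 24: 0 child(ren)
  node 38: 1 child(ren)
  node 39: 0 child(ren)
Matching nodes: [8, 24, 39]
Count of leaf nodes: 3


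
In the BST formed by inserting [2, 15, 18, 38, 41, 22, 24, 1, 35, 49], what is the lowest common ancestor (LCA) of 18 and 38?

Tree insertion order: [2, 15, 18, 38, 41, 22, 24, 1, 35, 49]
Tree (level-order array): [2, 1, 15, None, None, None, 18, None, 38, 22, 41, None, 24, None, 49, None, 35]
In a BST, the LCA of p=18, q=38 is the first node v on the
root-to-leaf path with p <= v <= q (go left if both < v, right if both > v).
Walk from root:
  at 2: both 18 and 38 > 2, go right
  at 15: both 18 and 38 > 15, go right
  at 18: 18 <= 18 <= 38, this is the LCA
LCA = 18


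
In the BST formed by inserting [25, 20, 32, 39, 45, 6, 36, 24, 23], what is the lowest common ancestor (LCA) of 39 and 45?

Tree insertion order: [25, 20, 32, 39, 45, 6, 36, 24, 23]
Tree (level-order array): [25, 20, 32, 6, 24, None, 39, None, None, 23, None, 36, 45]
In a BST, the LCA of p=39, q=45 is the first node v on the
root-to-leaf path with p <= v <= q (go left if both < v, right if both > v).
Walk from root:
  at 25: both 39 and 45 > 25, go right
  at 32: both 39 and 45 > 32, go right
  at 39: 39 <= 39 <= 45, this is the LCA
LCA = 39


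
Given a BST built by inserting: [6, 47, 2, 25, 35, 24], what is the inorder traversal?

Tree insertion order: [6, 47, 2, 25, 35, 24]
Tree (level-order array): [6, 2, 47, None, None, 25, None, 24, 35]
Inorder traversal: [2, 6, 24, 25, 35, 47]


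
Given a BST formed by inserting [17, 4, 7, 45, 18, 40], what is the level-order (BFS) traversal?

Tree insertion order: [17, 4, 7, 45, 18, 40]
Tree (level-order array): [17, 4, 45, None, 7, 18, None, None, None, None, 40]
BFS from the root, enqueuing left then right child of each popped node:
  queue [17] -> pop 17, enqueue [4, 45], visited so far: [17]
  queue [4, 45] -> pop 4, enqueue [7], visited so far: [17, 4]
  queue [45, 7] -> pop 45, enqueue [18], visited so far: [17, 4, 45]
  queue [7, 18] -> pop 7, enqueue [none], visited so far: [17, 4, 45, 7]
  queue [18] -> pop 18, enqueue [40], visited so far: [17, 4, 45, 7, 18]
  queue [40] -> pop 40, enqueue [none], visited so far: [17, 4, 45, 7, 18, 40]
Result: [17, 4, 45, 7, 18, 40]


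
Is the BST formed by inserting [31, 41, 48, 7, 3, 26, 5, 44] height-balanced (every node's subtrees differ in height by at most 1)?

Tree (level-order array): [31, 7, 41, 3, 26, None, 48, None, 5, None, None, 44]
Definition: a tree is height-balanced if, at every node, |h(left) - h(right)| <= 1 (empty subtree has height -1).
Bottom-up per-node check:
  node 5: h_left=-1, h_right=-1, diff=0 [OK], height=0
  node 3: h_left=-1, h_right=0, diff=1 [OK], height=1
  node 26: h_left=-1, h_right=-1, diff=0 [OK], height=0
  node 7: h_left=1, h_right=0, diff=1 [OK], height=2
  node 44: h_left=-1, h_right=-1, diff=0 [OK], height=0
  node 48: h_left=0, h_right=-1, diff=1 [OK], height=1
  node 41: h_left=-1, h_right=1, diff=2 [FAIL (|-1-1|=2 > 1)], height=2
  node 31: h_left=2, h_right=2, diff=0 [OK], height=3
Node 41 violates the condition: |-1 - 1| = 2 > 1.
Result: Not balanced


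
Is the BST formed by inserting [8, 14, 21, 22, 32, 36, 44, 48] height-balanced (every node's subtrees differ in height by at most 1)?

Tree (level-order array): [8, None, 14, None, 21, None, 22, None, 32, None, 36, None, 44, None, 48]
Definition: a tree is height-balanced if, at every node, |h(left) - h(right)| <= 1 (empty subtree has height -1).
Bottom-up per-node check:
  node 48: h_left=-1, h_right=-1, diff=0 [OK], height=0
  node 44: h_left=-1, h_right=0, diff=1 [OK], height=1
  node 36: h_left=-1, h_right=1, diff=2 [FAIL (|-1-1|=2 > 1)], height=2
  node 32: h_left=-1, h_right=2, diff=3 [FAIL (|-1-2|=3 > 1)], height=3
  node 22: h_left=-1, h_right=3, diff=4 [FAIL (|-1-3|=4 > 1)], height=4
  node 21: h_left=-1, h_right=4, diff=5 [FAIL (|-1-4|=5 > 1)], height=5
  node 14: h_left=-1, h_right=5, diff=6 [FAIL (|-1-5|=6 > 1)], height=6
  node 8: h_left=-1, h_right=6, diff=7 [FAIL (|-1-6|=7 > 1)], height=7
Node 36 violates the condition: |-1 - 1| = 2 > 1.
Result: Not balanced


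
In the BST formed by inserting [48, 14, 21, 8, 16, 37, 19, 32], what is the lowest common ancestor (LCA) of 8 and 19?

Tree insertion order: [48, 14, 21, 8, 16, 37, 19, 32]
Tree (level-order array): [48, 14, None, 8, 21, None, None, 16, 37, None, 19, 32]
In a BST, the LCA of p=8, q=19 is the first node v on the
root-to-leaf path with p <= v <= q (go left if both < v, right if both > v).
Walk from root:
  at 48: both 8 and 19 < 48, go left
  at 14: 8 <= 14 <= 19, this is the LCA
LCA = 14


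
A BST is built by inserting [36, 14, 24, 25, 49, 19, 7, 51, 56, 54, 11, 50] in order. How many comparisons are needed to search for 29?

Search path for 29: 36 -> 14 -> 24 -> 25
Found: False
Comparisons: 4


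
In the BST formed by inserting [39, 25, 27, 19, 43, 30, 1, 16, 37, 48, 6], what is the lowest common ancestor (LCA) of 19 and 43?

Tree insertion order: [39, 25, 27, 19, 43, 30, 1, 16, 37, 48, 6]
Tree (level-order array): [39, 25, 43, 19, 27, None, 48, 1, None, None, 30, None, None, None, 16, None, 37, 6]
In a BST, the LCA of p=19, q=43 is the first node v on the
root-to-leaf path with p <= v <= q (go left if both < v, right if both > v).
Walk from root:
  at 39: 19 <= 39 <= 43, this is the LCA
LCA = 39


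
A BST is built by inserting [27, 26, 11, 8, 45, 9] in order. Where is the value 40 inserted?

Starting tree (level order): [27, 26, 45, 11, None, None, None, 8, None, None, 9]
Insertion path: 27 -> 45
Result: insert 40 as left child of 45
Final tree (level order): [27, 26, 45, 11, None, 40, None, 8, None, None, None, None, 9]


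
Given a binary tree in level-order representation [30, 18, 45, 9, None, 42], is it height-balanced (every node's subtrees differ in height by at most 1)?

Tree (level-order array): [30, 18, 45, 9, None, 42]
Definition: a tree is height-balanced if, at every node, |h(left) - h(right)| <= 1 (empty subtree has height -1).
Bottom-up per-node check:
  node 9: h_left=-1, h_right=-1, diff=0 [OK], height=0
  node 18: h_left=0, h_right=-1, diff=1 [OK], height=1
  node 42: h_left=-1, h_right=-1, diff=0 [OK], height=0
  node 45: h_left=0, h_right=-1, diff=1 [OK], height=1
  node 30: h_left=1, h_right=1, diff=0 [OK], height=2
All nodes satisfy the balance condition.
Result: Balanced


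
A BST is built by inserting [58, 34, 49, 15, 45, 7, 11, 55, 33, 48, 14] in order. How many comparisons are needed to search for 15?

Search path for 15: 58 -> 34 -> 15
Found: True
Comparisons: 3


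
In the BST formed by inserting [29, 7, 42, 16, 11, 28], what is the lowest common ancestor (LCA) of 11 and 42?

Tree insertion order: [29, 7, 42, 16, 11, 28]
Tree (level-order array): [29, 7, 42, None, 16, None, None, 11, 28]
In a BST, the LCA of p=11, q=42 is the first node v on the
root-to-leaf path with p <= v <= q (go left if both < v, right if both > v).
Walk from root:
  at 29: 11 <= 29 <= 42, this is the LCA
LCA = 29


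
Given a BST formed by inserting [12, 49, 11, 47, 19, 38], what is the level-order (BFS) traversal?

Tree insertion order: [12, 49, 11, 47, 19, 38]
Tree (level-order array): [12, 11, 49, None, None, 47, None, 19, None, None, 38]
BFS from the root, enqueuing left then right child of each popped node:
  queue [12] -> pop 12, enqueue [11, 49], visited so far: [12]
  queue [11, 49] -> pop 11, enqueue [none], visited so far: [12, 11]
  queue [49] -> pop 49, enqueue [47], visited so far: [12, 11, 49]
  queue [47] -> pop 47, enqueue [19], visited so far: [12, 11, 49, 47]
  queue [19] -> pop 19, enqueue [38], visited so far: [12, 11, 49, 47, 19]
  queue [38] -> pop 38, enqueue [none], visited so far: [12, 11, 49, 47, 19, 38]
Result: [12, 11, 49, 47, 19, 38]


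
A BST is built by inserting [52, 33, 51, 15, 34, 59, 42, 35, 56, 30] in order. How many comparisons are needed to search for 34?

Search path for 34: 52 -> 33 -> 51 -> 34
Found: True
Comparisons: 4


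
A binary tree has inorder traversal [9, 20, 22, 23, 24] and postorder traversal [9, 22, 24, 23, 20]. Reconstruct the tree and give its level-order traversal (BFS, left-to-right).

Inorder:   [9, 20, 22, 23, 24]
Postorder: [9, 22, 24, 23, 20]
Algorithm: postorder visits root last, so walk postorder right-to-left;
each value is the root of the current inorder slice — split it at that
value, recurse on the right subtree first, then the left.
Recursive splits:
  root=20; inorder splits into left=[9], right=[22, 23, 24]
  root=23; inorder splits into left=[22], right=[24]
  root=24; inorder splits into left=[], right=[]
  root=22; inorder splits into left=[], right=[]
  root=9; inorder splits into left=[], right=[]
Reconstructed level-order: [20, 9, 23, 22, 24]


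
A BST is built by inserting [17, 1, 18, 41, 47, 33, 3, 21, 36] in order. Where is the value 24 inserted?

Starting tree (level order): [17, 1, 18, None, 3, None, 41, None, None, 33, 47, 21, 36]
Insertion path: 17 -> 18 -> 41 -> 33 -> 21
Result: insert 24 as right child of 21
Final tree (level order): [17, 1, 18, None, 3, None, 41, None, None, 33, 47, 21, 36, None, None, None, 24]


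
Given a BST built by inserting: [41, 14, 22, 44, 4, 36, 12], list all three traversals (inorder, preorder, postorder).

Tree insertion order: [41, 14, 22, 44, 4, 36, 12]
Tree (level-order array): [41, 14, 44, 4, 22, None, None, None, 12, None, 36]
Inorder (L, root, R): [4, 12, 14, 22, 36, 41, 44]
Preorder (root, L, R): [41, 14, 4, 12, 22, 36, 44]
Postorder (L, R, root): [12, 4, 36, 22, 14, 44, 41]


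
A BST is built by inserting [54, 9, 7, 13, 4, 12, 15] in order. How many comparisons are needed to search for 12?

Search path for 12: 54 -> 9 -> 13 -> 12
Found: True
Comparisons: 4


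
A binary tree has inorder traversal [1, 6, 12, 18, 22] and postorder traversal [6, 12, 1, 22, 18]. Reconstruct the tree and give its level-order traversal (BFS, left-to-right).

Inorder:   [1, 6, 12, 18, 22]
Postorder: [6, 12, 1, 22, 18]
Algorithm: postorder visits root last, so walk postorder right-to-left;
each value is the root of the current inorder slice — split it at that
value, recurse on the right subtree first, then the left.
Recursive splits:
  root=18; inorder splits into left=[1, 6, 12], right=[22]
  root=22; inorder splits into left=[], right=[]
  root=1; inorder splits into left=[], right=[6, 12]
  root=12; inorder splits into left=[6], right=[]
  root=6; inorder splits into left=[], right=[]
Reconstructed level-order: [18, 1, 22, 12, 6]


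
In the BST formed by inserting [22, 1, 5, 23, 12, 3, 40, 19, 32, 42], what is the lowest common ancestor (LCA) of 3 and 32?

Tree insertion order: [22, 1, 5, 23, 12, 3, 40, 19, 32, 42]
Tree (level-order array): [22, 1, 23, None, 5, None, 40, 3, 12, 32, 42, None, None, None, 19]
In a BST, the LCA of p=3, q=32 is the first node v on the
root-to-leaf path with p <= v <= q (go left if both < v, right if both > v).
Walk from root:
  at 22: 3 <= 22 <= 32, this is the LCA
LCA = 22


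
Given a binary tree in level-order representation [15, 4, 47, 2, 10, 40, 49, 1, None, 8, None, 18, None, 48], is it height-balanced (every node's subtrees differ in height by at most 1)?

Tree (level-order array): [15, 4, 47, 2, 10, 40, 49, 1, None, 8, None, 18, None, 48]
Definition: a tree is height-balanced if, at every node, |h(left) - h(right)| <= 1 (empty subtree has height -1).
Bottom-up per-node check:
  node 1: h_left=-1, h_right=-1, diff=0 [OK], height=0
  node 2: h_left=0, h_right=-1, diff=1 [OK], height=1
  node 8: h_left=-1, h_right=-1, diff=0 [OK], height=0
  node 10: h_left=0, h_right=-1, diff=1 [OK], height=1
  node 4: h_left=1, h_right=1, diff=0 [OK], height=2
  node 18: h_left=-1, h_right=-1, diff=0 [OK], height=0
  node 40: h_left=0, h_right=-1, diff=1 [OK], height=1
  node 48: h_left=-1, h_right=-1, diff=0 [OK], height=0
  node 49: h_left=0, h_right=-1, diff=1 [OK], height=1
  node 47: h_left=1, h_right=1, diff=0 [OK], height=2
  node 15: h_left=2, h_right=2, diff=0 [OK], height=3
All nodes satisfy the balance condition.
Result: Balanced


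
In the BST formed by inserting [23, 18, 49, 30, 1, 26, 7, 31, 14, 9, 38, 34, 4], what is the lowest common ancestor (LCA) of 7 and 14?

Tree insertion order: [23, 18, 49, 30, 1, 26, 7, 31, 14, 9, 38, 34, 4]
Tree (level-order array): [23, 18, 49, 1, None, 30, None, None, 7, 26, 31, 4, 14, None, None, None, 38, None, None, 9, None, 34]
In a BST, the LCA of p=7, q=14 is the first node v on the
root-to-leaf path with p <= v <= q (go left if both < v, right if both > v).
Walk from root:
  at 23: both 7 and 14 < 23, go left
  at 18: both 7 and 14 < 18, go left
  at 1: both 7 and 14 > 1, go right
  at 7: 7 <= 7 <= 14, this is the LCA
LCA = 7


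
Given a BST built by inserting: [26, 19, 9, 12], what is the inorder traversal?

Tree insertion order: [26, 19, 9, 12]
Tree (level-order array): [26, 19, None, 9, None, None, 12]
Inorder traversal: [9, 12, 19, 26]


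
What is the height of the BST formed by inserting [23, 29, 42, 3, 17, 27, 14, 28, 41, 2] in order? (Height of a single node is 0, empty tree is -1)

Insertion order: [23, 29, 42, 3, 17, 27, 14, 28, 41, 2]
Tree (level-order array): [23, 3, 29, 2, 17, 27, 42, None, None, 14, None, None, 28, 41]
Compute height bottom-up (empty subtree = -1):
  height(2) = 1 + max(-1, -1) = 0
  height(14) = 1 + max(-1, -1) = 0
  height(17) = 1 + max(0, -1) = 1
  height(3) = 1 + max(0, 1) = 2
  height(28) = 1 + max(-1, -1) = 0
  height(27) = 1 + max(-1, 0) = 1
  height(41) = 1 + max(-1, -1) = 0
  height(42) = 1 + max(0, -1) = 1
  height(29) = 1 + max(1, 1) = 2
  height(23) = 1 + max(2, 2) = 3
Height = 3


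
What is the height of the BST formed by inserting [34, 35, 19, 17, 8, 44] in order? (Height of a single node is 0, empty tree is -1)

Insertion order: [34, 35, 19, 17, 8, 44]
Tree (level-order array): [34, 19, 35, 17, None, None, 44, 8]
Compute height bottom-up (empty subtree = -1):
  height(8) = 1 + max(-1, -1) = 0
  height(17) = 1 + max(0, -1) = 1
  height(19) = 1 + max(1, -1) = 2
  height(44) = 1 + max(-1, -1) = 0
  height(35) = 1 + max(-1, 0) = 1
  height(34) = 1 + max(2, 1) = 3
Height = 3


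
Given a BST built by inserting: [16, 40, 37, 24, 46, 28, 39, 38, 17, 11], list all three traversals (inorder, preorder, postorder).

Tree insertion order: [16, 40, 37, 24, 46, 28, 39, 38, 17, 11]
Tree (level-order array): [16, 11, 40, None, None, 37, 46, 24, 39, None, None, 17, 28, 38]
Inorder (L, root, R): [11, 16, 17, 24, 28, 37, 38, 39, 40, 46]
Preorder (root, L, R): [16, 11, 40, 37, 24, 17, 28, 39, 38, 46]
Postorder (L, R, root): [11, 17, 28, 24, 38, 39, 37, 46, 40, 16]


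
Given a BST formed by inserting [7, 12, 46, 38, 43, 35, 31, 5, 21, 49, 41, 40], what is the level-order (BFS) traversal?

Tree insertion order: [7, 12, 46, 38, 43, 35, 31, 5, 21, 49, 41, 40]
Tree (level-order array): [7, 5, 12, None, None, None, 46, 38, 49, 35, 43, None, None, 31, None, 41, None, 21, None, 40]
BFS from the root, enqueuing left then right child of each popped node:
  queue [7] -> pop 7, enqueue [5, 12], visited so far: [7]
  queue [5, 12] -> pop 5, enqueue [none], visited so far: [7, 5]
  queue [12] -> pop 12, enqueue [46], visited so far: [7, 5, 12]
  queue [46] -> pop 46, enqueue [38, 49], visited so far: [7, 5, 12, 46]
  queue [38, 49] -> pop 38, enqueue [35, 43], visited so far: [7, 5, 12, 46, 38]
  queue [49, 35, 43] -> pop 49, enqueue [none], visited so far: [7, 5, 12, 46, 38, 49]
  queue [35, 43] -> pop 35, enqueue [31], visited so far: [7, 5, 12, 46, 38, 49, 35]
  queue [43, 31] -> pop 43, enqueue [41], visited so far: [7, 5, 12, 46, 38, 49, 35, 43]
  queue [31, 41] -> pop 31, enqueue [21], visited so far: [7, 5, 12, 46, 38, 49, 35, 43, 31]
  queue [41, 21] -> pop 41, enqueue [40], visited so far: [7, 5, 12, 46, 38, 49, 35, 43, 31, 41]
  queue [21, 40] -> pop 21, enqueue [none], visited so far: [7, 5, 12, 46, 38, 49, 35, 43, 31, 41, 21]
  queue [40] -> pop 40, enqueue [none], visited so far: [7, 5, 12, 46, 38, 49, 35, 43, 31, 41, 21, 40]
Result: [7, 5, 12, 46, 38, 49, 35, 43, 31, 41, 21, 40]
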